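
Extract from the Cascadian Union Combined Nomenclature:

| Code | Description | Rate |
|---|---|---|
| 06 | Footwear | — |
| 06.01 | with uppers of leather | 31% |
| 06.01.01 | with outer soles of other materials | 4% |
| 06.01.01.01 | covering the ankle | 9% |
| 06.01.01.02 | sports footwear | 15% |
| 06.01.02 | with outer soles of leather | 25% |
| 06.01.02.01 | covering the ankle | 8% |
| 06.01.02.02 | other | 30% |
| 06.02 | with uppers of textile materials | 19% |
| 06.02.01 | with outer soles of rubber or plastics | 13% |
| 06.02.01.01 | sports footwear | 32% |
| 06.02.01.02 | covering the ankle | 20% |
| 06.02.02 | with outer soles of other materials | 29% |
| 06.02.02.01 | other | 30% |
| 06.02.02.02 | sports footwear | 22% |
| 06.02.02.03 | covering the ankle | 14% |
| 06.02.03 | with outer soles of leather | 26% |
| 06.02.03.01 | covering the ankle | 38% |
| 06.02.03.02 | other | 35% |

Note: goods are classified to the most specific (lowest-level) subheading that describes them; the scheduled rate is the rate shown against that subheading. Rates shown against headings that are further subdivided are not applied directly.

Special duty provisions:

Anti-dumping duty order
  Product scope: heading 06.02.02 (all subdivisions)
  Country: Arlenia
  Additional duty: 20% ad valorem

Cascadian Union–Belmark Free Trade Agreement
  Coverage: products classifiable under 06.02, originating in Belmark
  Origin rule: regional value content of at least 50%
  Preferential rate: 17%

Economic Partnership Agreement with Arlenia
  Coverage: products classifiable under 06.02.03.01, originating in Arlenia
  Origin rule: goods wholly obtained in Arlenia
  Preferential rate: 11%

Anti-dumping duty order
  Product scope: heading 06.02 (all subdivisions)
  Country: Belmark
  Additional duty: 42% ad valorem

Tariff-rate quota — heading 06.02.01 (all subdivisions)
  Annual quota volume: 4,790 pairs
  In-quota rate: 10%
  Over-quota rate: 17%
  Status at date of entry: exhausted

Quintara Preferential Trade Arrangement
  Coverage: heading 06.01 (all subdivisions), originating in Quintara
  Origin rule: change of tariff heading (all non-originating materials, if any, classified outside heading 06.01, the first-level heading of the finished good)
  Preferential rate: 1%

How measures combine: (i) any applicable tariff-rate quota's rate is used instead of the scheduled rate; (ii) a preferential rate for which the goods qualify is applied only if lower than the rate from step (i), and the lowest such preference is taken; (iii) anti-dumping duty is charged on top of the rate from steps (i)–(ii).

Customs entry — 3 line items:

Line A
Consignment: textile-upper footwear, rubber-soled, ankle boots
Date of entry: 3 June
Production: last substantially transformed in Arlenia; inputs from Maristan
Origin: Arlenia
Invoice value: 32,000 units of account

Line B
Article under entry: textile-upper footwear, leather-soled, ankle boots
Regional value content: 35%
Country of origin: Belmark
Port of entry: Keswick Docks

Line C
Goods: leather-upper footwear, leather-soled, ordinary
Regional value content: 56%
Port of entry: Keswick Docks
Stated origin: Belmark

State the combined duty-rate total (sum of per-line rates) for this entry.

Line A: textile-upper → 06.02; rubber-soled → 06.02.01; ankle boots → 06.02.01.02. Scheduled 20%. quota on 06.02.01 exhausted → over-quota 17%; Arlenia agreement on 06.02.03.01: 06.02.01.02 not covered. → 17%.
Line B: textile-upper → 06.02; leather-soled → 06.02.03; ankle boots → 06.02.03.01. Scheduled 38%. Belmark agreement on 06.02: RVC < 50%; anti-dumping (Belmark, 06.02): +42%; total 38% + 42% = 80%. → 80%.
Line C: leather-upper → 06.01; leather-soled → 06.01.02; ordinary → 06.01.02.02. Scheduled 30%. Belmark agreement on 06.02: 06.01.02.02 not covered. → 30%.
Sum: 17% + 80% + 30% = 127%.

127%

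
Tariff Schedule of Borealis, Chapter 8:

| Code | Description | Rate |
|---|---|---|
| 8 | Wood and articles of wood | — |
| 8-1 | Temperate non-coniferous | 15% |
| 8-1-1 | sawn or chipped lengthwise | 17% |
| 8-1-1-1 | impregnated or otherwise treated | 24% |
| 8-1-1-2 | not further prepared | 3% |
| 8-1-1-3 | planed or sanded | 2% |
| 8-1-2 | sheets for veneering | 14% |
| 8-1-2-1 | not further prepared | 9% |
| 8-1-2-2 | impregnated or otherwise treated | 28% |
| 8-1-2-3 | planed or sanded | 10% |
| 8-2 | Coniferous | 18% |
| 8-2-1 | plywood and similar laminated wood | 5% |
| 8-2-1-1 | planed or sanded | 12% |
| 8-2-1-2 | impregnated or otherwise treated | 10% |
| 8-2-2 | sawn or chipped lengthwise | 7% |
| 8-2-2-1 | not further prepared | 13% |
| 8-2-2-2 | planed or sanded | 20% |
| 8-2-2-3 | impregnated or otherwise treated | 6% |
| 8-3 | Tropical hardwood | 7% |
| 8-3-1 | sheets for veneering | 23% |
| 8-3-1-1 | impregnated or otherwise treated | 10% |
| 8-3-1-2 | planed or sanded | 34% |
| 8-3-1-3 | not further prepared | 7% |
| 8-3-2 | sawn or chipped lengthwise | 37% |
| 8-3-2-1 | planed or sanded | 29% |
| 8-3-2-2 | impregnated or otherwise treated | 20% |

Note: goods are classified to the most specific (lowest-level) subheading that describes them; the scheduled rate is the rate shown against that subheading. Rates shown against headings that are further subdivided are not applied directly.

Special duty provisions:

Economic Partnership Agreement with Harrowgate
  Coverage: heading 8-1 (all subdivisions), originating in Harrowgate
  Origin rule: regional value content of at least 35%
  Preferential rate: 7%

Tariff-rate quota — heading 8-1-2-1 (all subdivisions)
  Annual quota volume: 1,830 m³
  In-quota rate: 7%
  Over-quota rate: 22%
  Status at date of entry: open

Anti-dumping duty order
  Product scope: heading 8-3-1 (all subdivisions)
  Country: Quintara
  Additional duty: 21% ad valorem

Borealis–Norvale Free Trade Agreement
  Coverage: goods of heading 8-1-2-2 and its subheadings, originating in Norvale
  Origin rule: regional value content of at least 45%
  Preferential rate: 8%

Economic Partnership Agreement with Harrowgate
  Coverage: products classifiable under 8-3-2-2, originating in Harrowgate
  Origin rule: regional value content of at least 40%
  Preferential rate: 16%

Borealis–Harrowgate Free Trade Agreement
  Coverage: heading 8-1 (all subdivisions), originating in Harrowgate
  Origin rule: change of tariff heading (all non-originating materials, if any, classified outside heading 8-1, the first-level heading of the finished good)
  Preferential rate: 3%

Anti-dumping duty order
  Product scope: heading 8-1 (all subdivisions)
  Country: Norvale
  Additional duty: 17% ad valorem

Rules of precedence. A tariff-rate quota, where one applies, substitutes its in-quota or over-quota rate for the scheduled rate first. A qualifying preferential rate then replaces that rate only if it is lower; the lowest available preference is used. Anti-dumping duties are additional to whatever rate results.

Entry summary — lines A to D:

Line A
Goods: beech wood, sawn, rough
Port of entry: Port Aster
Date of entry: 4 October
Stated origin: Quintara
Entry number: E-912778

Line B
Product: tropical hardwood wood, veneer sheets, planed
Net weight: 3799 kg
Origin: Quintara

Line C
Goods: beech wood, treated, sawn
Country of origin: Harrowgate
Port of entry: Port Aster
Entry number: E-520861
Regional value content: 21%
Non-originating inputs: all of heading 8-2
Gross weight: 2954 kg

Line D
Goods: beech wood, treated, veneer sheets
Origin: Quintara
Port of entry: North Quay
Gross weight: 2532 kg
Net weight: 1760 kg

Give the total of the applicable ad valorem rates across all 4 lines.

Line A: beech → 8-1; sawn → 8-1-1; rough → 8-1-1-2. Scheduled 3%. No special measure applies. → 3%.
Line B: tropical hardwood → 8-3; veneer sheets → 8-3-1; planed → 8-3-1-2. Scheduled 34%. anti-dumping (Quintara, 8-3-1): +21%; total 34% + 21% = 55%. → 55%.
Line C: beech → 8-1; sawn → 8-1-1; treated → 8-1-1-1. Scheduled 24%. Harrowgate agreement on 8-1: RVC < 35%; Harrowgate agreement on 8-3-2-2: 8-1-1-1 not covered; Harrowgate agreement on 8-1: CTH met → 3% available; preferential 3%. → 3%.
Line D: beech → 8-1; veneer sheets → 8-1-2; treated → 8-1-2-2. Scheduled 28%. No special measure applies. → 28%.
Sum: 3% + 55% + 3% + 28% = 89%.

89%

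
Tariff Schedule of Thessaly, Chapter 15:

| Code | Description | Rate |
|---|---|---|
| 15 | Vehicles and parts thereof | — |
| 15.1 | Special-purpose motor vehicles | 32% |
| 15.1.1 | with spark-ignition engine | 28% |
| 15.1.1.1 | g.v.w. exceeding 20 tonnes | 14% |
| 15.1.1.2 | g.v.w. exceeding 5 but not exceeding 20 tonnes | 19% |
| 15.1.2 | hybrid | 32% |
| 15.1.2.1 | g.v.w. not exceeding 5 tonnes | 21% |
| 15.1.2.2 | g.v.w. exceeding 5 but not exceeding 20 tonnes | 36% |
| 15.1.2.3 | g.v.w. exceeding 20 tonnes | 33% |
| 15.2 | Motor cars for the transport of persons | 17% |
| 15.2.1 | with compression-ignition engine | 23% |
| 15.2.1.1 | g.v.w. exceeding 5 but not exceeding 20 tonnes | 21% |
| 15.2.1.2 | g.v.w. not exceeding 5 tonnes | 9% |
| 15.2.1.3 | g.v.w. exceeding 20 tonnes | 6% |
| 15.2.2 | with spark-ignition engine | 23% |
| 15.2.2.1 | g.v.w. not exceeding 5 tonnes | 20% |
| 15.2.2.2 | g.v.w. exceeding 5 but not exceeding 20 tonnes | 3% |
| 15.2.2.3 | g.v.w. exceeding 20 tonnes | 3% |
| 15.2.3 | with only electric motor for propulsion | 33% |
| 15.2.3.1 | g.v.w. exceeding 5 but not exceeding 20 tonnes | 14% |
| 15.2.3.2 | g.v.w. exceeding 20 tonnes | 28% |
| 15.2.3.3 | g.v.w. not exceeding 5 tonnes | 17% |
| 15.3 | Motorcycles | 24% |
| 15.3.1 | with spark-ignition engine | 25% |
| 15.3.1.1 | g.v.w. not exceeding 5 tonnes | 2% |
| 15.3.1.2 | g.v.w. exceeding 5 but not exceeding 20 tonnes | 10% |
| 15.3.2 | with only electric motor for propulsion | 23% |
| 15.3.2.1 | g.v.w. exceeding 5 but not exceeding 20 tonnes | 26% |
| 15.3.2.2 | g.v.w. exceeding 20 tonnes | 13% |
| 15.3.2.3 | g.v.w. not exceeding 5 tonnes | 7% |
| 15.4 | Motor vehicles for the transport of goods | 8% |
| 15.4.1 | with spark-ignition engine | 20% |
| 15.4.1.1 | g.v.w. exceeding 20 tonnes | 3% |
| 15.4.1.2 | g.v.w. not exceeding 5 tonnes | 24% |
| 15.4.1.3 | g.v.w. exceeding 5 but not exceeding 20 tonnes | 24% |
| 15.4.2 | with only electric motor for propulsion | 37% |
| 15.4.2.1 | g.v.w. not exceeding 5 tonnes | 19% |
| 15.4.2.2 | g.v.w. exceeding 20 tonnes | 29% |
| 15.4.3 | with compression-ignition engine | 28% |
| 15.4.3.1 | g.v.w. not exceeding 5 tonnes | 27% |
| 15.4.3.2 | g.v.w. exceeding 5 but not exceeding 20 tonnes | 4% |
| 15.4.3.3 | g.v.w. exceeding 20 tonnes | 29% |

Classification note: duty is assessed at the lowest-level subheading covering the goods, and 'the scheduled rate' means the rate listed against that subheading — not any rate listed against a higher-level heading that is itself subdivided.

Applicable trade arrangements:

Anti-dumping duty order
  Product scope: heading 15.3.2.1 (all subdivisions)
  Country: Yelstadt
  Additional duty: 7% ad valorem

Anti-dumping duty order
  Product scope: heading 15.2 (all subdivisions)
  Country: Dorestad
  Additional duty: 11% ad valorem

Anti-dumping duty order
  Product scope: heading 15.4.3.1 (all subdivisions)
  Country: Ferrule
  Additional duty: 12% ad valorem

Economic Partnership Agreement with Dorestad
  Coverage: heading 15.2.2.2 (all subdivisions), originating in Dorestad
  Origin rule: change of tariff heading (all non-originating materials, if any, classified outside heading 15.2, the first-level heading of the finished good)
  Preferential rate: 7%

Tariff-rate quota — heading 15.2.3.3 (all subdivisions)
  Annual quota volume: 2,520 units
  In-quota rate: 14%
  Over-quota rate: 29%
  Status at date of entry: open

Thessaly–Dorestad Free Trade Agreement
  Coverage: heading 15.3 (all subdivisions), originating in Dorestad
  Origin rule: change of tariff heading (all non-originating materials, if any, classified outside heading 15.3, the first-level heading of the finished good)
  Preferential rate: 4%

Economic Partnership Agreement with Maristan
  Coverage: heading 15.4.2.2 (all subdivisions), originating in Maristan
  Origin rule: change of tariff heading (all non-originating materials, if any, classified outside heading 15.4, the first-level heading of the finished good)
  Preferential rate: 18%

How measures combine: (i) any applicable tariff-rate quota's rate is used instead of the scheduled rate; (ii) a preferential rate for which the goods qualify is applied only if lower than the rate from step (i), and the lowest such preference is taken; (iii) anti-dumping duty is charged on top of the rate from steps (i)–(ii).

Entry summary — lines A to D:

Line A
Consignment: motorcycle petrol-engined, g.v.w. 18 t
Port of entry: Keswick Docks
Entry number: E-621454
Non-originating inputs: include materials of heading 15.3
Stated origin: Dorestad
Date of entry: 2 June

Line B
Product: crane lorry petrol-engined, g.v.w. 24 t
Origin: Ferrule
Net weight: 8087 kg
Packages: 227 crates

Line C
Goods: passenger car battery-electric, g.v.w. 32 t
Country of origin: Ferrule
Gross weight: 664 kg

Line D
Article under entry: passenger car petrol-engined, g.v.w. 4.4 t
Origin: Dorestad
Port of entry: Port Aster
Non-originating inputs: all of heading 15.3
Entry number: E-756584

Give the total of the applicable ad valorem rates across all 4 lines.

Line A: motorcycle → 15.3; petrol-engined → 15.3.1; g.v.w. 18 t → 15.3.1.2. Scheduled 10%. Dorestad agreement on 15.2.2.2: 15.3.1.2 not covered; Dorestad agreement on 15.3: CTH not met. → 10%.
Line B: crane lorry → 15.1; petrol-engined → 15.1.1; g.v.w. 24 t → 15.1.1.1. Scheduled 14%. No special measure applies. → 14%.
Line C: passenger car → 15.2; battery-electric → 15.2.3; g.v.w. 32 t → 15.2.3.2. Scheduled 28%. No special measure applies. → 28%.
Line D: passenger car → 15.2; petrol-engined → 15.2.2; g.v.w. 4.4 t → 15.2.2.1. Scheduled 20%. Dorestad agreement on 15.2.2.2: 15.2.2.1 not covered; Dorestad agreement on 15.3: 15.2.2.1 not covered; anti-dumping (Dorestad, 15.2): +11%; total 20% + 11% = 31%. → 31%.
Sum: 10% + 14% + 28% + 31% = 83%.

83%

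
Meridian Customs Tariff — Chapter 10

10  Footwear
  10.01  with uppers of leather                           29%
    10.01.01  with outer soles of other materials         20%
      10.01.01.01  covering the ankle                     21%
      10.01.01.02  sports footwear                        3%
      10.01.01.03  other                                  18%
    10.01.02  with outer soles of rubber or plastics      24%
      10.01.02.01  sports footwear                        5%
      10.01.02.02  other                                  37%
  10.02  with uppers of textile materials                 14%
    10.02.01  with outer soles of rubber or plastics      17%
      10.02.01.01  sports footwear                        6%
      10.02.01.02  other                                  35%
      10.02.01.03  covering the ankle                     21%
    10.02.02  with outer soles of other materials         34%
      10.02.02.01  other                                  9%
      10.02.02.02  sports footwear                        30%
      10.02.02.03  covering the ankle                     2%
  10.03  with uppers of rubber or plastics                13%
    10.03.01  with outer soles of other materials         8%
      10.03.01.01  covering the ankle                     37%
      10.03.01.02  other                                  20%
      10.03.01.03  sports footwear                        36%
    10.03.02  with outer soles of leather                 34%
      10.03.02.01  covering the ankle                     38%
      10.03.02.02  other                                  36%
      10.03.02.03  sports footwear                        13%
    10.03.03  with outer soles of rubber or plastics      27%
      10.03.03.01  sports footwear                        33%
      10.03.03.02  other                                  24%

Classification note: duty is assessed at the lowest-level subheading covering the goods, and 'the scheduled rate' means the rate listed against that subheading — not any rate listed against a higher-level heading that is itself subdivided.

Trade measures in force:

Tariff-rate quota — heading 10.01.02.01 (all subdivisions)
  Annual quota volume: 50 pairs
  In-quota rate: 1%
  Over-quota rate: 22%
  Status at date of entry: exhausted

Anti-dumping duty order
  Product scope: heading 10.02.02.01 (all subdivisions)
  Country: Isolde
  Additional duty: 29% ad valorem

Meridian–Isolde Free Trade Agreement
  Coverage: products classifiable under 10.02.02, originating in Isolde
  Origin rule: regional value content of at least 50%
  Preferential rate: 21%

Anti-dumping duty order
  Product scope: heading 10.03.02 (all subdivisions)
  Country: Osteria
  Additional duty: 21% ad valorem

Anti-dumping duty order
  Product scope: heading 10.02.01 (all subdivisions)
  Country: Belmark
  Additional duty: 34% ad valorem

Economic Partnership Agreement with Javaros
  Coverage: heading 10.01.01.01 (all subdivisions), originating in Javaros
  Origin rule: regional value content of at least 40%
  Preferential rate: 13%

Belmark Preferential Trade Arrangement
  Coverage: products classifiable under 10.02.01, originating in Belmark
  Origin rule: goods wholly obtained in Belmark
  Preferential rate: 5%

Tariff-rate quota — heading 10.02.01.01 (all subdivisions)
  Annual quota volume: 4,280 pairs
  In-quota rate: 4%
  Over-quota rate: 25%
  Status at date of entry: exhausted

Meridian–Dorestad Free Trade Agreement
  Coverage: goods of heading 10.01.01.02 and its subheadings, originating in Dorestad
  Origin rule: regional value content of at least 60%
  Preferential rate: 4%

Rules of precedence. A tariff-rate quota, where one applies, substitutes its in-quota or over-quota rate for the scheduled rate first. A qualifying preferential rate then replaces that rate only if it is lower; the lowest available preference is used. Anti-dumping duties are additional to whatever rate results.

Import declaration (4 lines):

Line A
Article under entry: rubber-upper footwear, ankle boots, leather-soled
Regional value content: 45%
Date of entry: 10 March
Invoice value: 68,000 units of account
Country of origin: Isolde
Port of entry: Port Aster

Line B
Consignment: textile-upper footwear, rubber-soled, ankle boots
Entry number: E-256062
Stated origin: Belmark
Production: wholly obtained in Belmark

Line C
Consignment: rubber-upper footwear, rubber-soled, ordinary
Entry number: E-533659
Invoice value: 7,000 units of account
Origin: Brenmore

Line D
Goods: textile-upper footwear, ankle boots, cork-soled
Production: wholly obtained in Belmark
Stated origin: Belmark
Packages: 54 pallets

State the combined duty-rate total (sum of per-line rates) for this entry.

103%

Line A: rubber-upper → 10.03; leather-soled → 10.03.02; ankle boots → 10.03.02.01. Scheduled 38%. Isolde agreement on 10.02.02: 10.03.02.01 not covered. → 38%.
Line B: textile-upper → 10.02; rubber-soled → 10.02.01; ankle boots → 10.02.01.03. Scheduled 21%. Belmark agreement on 10.02.01: wholly obtained → 5% available; preferential 5%; anti-dumping (Belmark, 10.02.01): +34%; total 5% + 34% = 39%. → 39%.
Line C: rubber-upper → 10.03; rubber-soled → 10.03.03; ordinary → 10.03.03.02. Scheduled 24%. No special measure applies. → 24%.
Line D: textile-upper → 10.02; cork-soled → 10.02.02; ankle boots → 10.02.02.03. Scheduled 2%. Belmark agreement on 10.02.01: 10.02.02.03 not covered. → 2%.
Sum: 38% + 39% + 24% + 2% = 103%.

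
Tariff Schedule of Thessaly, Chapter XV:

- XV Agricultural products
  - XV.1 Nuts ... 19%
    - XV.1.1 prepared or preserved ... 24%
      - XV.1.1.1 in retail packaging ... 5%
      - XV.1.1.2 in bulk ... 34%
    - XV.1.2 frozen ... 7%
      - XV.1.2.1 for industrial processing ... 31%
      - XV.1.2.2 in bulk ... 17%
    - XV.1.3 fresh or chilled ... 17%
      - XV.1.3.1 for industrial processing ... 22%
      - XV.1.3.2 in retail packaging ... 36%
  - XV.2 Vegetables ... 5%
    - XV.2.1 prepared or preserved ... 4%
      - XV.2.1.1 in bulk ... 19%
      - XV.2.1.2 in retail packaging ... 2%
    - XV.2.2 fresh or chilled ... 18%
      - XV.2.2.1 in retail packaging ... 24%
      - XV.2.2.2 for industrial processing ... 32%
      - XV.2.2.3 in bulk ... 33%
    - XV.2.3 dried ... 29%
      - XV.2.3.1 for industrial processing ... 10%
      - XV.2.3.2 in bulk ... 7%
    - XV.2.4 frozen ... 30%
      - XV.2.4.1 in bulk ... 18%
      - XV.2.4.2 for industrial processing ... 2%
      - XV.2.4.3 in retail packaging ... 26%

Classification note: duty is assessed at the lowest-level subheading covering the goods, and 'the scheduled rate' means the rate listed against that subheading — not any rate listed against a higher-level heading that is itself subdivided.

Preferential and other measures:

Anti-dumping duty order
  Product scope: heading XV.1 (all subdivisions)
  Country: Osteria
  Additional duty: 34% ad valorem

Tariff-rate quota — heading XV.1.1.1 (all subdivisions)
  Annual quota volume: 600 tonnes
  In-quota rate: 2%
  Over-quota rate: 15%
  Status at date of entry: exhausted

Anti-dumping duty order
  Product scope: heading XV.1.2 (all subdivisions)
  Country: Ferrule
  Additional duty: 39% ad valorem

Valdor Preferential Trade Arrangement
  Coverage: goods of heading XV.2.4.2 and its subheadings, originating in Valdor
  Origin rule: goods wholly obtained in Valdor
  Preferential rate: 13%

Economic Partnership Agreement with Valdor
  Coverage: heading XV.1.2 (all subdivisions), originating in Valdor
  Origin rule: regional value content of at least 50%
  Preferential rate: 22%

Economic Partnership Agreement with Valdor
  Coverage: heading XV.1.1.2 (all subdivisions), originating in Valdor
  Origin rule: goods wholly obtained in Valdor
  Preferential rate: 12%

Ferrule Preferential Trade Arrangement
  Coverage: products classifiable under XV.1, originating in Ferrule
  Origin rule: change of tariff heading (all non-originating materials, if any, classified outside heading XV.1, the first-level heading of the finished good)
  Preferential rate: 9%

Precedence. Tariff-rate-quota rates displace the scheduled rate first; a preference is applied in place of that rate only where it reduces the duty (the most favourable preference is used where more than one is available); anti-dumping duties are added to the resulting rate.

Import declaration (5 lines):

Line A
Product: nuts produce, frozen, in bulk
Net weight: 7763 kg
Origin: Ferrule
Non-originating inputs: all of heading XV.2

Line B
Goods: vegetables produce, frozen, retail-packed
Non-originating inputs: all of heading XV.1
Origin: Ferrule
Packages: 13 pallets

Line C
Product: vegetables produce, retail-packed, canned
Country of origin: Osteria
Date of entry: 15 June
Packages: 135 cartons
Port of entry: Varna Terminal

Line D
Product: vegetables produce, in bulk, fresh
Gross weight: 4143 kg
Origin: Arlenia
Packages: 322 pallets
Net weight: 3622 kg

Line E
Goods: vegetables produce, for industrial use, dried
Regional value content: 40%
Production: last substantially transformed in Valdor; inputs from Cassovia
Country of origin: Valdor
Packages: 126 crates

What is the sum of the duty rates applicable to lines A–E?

Line A: nuts → XV.1; frozen → XV.1.2; in bulk → XV.1.2.2. Scheduled 17%. Ferrule agreement on XV.1: CTH met → 9% available; preferential 9%; anti-dumping (Ferrule, XV.1.2): +39%; total 9% + 39% = 48%. → 48%.
Line B: vegetables → XV.2; frozen → XV.2.4; retail-packed → XV.2.4.3. Scheduled 26%. Ferrule agreement on XV.1: XV.2.4.3 not covered. → 26%.
Line C: vegetables → XV.2; canned → XV.2.1; retail-packed → XV.2.1.2. Scheduled 2%. No special measure applies. → 2%.
Line D: vegetables → XV.2; fresh → XV.2.2; in bulk → XV.2.2.3. Scheduled 33%. No special measure applies. → 33%.
Line E: vegetables → XV.2; dried → XV.2.3; for industrial use → XV.2.3.1. Scheduled 10%. Valdor agreement on XV.2.4.2: XV.2.3.1 not covered; Valdor agreement on XV.1.2: XV.2.3.1 not covered; Valdor agreement on XV.1.1.2: XV.2.3.1 not covered. → 10%.
Sum: 48% + 26% + 2% + 33% + 10% = 119%.

119%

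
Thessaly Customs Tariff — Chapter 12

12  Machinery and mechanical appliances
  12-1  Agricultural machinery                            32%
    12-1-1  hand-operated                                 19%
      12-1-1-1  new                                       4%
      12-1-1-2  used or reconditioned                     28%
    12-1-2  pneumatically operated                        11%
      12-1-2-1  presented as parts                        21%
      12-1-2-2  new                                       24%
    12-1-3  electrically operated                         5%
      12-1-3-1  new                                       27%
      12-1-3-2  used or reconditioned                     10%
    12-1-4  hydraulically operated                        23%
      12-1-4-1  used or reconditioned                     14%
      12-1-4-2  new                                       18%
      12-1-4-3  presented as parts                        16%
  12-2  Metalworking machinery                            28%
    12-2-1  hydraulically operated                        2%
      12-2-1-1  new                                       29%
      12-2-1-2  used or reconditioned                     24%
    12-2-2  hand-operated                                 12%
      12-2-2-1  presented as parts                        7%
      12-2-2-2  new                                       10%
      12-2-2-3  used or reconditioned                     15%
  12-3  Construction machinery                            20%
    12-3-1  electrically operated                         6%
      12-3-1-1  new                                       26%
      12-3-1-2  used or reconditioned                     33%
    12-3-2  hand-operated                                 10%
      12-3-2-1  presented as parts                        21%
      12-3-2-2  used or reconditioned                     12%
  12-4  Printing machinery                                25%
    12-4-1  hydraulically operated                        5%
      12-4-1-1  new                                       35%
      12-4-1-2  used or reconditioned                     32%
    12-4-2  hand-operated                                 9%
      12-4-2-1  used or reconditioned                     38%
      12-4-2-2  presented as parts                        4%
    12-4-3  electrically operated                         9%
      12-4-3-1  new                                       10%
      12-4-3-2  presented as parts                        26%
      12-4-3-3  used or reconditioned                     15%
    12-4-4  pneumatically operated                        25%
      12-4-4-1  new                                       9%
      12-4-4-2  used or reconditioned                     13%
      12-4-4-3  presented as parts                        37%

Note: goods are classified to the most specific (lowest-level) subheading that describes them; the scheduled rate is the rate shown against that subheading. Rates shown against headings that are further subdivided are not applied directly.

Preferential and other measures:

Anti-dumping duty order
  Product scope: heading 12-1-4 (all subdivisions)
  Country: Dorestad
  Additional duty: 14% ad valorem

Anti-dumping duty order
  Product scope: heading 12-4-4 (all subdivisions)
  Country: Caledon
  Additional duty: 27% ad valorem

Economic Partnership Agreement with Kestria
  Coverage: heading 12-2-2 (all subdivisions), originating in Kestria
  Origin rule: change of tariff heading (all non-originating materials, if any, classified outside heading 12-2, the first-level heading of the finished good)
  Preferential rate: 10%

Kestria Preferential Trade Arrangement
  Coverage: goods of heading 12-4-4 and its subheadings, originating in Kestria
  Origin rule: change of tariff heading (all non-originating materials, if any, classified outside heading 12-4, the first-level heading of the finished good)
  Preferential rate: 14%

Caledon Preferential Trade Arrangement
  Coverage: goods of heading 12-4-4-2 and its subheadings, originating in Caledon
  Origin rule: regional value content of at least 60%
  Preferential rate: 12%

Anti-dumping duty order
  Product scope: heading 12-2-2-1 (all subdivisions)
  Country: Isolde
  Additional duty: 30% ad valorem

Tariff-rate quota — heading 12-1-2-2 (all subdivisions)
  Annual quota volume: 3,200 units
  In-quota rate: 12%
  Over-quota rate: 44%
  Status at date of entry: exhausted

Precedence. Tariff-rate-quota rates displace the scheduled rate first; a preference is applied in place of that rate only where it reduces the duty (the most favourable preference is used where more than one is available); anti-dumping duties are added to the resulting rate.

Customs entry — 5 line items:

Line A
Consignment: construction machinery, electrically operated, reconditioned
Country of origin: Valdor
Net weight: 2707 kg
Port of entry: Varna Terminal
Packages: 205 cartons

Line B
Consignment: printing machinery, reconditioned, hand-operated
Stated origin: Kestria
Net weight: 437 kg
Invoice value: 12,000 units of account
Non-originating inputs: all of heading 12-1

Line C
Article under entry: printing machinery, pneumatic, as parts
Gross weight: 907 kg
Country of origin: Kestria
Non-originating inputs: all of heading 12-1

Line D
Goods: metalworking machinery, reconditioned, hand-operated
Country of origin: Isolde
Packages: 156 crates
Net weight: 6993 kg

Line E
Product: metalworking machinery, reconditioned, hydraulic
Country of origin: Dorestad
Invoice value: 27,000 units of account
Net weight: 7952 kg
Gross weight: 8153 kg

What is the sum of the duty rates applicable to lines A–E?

124%

Line A: construction → 12-3; electrically operated → 12-3-1; reconditioned → 12-3-1-2. Scheduled 33%. No special measure applies. → 33%.
Line B: printing → 12-4; hand-operated → 12-4-2; reconditioned → 12-4-2-1. Scheduled 38%. Kestria agreement on 12-2-2: 12-4-2-1 not covered; Kestria agreement on 12-4-4: 12-4-2-1 not covered. → 38%.
Line C: printing → 12-4; pneumatic → 12-4-4; as parts → 12-4-4-3. Scheduled 37%. Kestria agreement on 12-2-2: 12-4-4-3 not covered; Kestria agreement on 12-4-4: CTH met → 14% available; preferential 14%. → 14%.
Line D: metalworking → 12-2; hand-operated → 12-2-2; reconditioned → 12-2-2-3. Scheduled 15%. No special measure applies. → 15%.
Line E: metalworking → 12-2; hydraulic → 12-2-1; reconditioned → 12-2-1-2. Scheduled 24%. No special measure applies. → 24%.
Sum: 33% + 38% + 14% + 15% + 24% = 124%.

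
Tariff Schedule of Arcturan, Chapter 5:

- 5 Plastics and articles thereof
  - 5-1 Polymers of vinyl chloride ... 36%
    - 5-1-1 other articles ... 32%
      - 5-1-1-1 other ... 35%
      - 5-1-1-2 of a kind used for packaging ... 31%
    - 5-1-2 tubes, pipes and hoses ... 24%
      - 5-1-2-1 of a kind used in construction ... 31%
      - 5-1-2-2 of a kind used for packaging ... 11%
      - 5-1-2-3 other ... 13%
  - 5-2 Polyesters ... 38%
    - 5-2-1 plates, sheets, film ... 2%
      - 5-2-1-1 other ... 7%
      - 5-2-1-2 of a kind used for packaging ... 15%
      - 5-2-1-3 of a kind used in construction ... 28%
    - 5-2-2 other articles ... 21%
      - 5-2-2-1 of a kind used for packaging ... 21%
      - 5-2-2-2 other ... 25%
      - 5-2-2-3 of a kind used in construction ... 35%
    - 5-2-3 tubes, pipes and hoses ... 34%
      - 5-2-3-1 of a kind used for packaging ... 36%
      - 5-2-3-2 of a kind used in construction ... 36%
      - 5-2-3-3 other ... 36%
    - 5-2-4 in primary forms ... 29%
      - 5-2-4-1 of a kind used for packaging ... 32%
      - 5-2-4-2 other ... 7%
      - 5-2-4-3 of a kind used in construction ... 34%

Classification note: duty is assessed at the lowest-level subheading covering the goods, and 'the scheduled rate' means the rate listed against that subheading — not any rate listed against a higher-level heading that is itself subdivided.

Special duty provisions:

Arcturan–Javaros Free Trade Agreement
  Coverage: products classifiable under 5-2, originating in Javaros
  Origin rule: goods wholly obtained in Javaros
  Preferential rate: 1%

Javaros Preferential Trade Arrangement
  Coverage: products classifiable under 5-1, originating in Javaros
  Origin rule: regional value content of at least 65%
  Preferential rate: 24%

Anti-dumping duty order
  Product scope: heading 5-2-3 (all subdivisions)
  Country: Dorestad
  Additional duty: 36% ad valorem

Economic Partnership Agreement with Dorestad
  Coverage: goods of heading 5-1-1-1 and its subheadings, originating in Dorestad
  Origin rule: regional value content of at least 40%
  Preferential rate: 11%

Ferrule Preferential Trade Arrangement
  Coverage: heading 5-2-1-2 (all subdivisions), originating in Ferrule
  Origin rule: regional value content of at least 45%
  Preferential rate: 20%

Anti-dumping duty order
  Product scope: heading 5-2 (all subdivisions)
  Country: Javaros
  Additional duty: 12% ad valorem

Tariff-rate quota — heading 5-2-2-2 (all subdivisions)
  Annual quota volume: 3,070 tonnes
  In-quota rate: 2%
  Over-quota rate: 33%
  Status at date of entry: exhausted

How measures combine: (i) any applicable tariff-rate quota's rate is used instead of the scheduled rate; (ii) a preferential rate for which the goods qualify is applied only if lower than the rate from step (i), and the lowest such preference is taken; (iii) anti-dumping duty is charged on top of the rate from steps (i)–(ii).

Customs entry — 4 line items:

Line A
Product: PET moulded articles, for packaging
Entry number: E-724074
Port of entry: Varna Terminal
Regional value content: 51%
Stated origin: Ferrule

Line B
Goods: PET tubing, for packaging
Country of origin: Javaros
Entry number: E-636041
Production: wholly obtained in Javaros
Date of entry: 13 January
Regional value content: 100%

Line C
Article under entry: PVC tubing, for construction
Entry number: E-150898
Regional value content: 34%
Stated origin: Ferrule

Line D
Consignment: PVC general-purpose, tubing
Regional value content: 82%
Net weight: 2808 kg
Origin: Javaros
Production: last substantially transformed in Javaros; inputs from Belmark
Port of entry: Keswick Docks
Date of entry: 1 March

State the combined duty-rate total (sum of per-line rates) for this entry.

78%

Line A: PET → 5-2; moulded articles → 5-2-2; for packaging → 5-2-2-1. Scheduled 21%. Ferrule agreement on 5-2-1-2: 5-2-2-1 not covered. → 21%.
Line B: PET → 5-2; tubing → 5-2-3; for packaging → 5-2-3-1. Scheduled 36%. Javaros agreement on 5-2: wholly obtained → 1% available; Javaros agreement on 5-1: 5-2-3-1 not covered; preferential 1%; anti-dumping (Javaros, 5-2): +12%; total 1% + 12% = 13%. → 13%.
Line C: PVC → 5-1; tubing → 5-1-2; for construction → 5-1-2-1. Scheduled 31%. Ferrule agreement on 5-2-1-2: 5-1-2-1 not covered. → 31%.
Line D: PVC → 5-1; tubing → 5-1-2; general-purpose → 5-1-2-3. Scheduled 13%. Javaros agreement on 5-2: 5-1-2-3 not covered; Javaros agreement on 5-1: RVC ≥ 65% → 24% available; preference 24% not lower than 13% → no reduction. → 13%.
Sum: 21% + 13% + 31% + 13% = 78%.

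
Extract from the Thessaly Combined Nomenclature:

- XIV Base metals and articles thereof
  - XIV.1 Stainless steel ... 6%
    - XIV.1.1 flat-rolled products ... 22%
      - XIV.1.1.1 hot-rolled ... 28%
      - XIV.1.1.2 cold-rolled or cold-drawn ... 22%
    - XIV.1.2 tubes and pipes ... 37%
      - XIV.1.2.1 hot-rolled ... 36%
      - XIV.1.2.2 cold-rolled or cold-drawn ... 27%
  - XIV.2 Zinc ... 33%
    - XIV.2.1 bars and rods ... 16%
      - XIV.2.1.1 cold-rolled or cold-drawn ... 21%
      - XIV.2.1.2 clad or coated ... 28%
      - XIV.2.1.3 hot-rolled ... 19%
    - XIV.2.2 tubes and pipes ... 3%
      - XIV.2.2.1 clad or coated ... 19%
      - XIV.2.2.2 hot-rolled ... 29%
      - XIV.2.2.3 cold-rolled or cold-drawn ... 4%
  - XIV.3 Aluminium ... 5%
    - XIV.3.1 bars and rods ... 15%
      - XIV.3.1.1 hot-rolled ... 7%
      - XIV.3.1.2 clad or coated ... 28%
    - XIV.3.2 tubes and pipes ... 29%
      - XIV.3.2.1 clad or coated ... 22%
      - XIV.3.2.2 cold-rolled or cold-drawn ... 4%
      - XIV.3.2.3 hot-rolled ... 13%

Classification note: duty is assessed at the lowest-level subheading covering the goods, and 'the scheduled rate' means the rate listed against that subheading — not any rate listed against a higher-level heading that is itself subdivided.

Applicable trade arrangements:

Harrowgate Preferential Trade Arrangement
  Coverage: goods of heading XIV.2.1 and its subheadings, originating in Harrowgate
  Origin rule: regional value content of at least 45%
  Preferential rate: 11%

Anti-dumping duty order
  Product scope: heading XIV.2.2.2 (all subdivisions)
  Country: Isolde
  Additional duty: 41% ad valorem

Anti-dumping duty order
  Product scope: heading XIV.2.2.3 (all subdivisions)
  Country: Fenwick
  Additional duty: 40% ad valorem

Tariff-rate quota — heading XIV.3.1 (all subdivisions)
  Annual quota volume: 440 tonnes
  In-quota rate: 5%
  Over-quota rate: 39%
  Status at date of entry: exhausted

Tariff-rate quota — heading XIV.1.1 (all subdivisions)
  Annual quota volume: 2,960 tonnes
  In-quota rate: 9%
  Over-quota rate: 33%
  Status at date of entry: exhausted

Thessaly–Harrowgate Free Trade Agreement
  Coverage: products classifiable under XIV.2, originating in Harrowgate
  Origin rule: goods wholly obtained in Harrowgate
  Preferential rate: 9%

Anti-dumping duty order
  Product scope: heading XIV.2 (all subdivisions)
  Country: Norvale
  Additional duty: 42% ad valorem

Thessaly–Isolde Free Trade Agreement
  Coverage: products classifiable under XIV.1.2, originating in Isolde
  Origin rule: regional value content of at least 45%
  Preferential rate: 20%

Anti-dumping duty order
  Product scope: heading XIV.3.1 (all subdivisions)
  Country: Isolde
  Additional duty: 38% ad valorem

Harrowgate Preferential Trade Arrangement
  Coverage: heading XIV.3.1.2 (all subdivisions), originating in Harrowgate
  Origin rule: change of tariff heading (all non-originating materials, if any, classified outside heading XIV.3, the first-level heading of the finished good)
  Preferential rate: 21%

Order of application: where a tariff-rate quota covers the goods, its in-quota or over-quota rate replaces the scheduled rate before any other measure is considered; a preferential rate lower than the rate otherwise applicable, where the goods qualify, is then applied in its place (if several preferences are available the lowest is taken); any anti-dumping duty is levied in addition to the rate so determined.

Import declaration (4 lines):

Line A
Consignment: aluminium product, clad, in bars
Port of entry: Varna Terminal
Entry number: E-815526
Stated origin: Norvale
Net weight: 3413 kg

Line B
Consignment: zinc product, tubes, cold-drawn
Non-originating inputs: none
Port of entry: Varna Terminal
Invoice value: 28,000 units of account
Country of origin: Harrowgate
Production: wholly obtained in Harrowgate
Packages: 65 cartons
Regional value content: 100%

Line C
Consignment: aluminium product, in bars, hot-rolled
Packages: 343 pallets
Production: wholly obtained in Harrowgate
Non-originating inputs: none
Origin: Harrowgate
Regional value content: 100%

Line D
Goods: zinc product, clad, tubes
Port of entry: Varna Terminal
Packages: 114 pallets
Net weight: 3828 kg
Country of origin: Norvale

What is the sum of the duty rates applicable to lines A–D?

143%

Line A: aluminium → XIV.3; in bars → XIV.3.1; clad → XIV.3.1.2. Scheduled 28%. quota on XIV.3.1 exhausted → over-quota 39%. → 39%.
Line B: zinc → XIV.2; tubes → XIV.2.2; cold-drawn → XIV.2.2.3. Scheduled 4%. Harrowgate agreement on XIV.2.1: XIV.2.2.3 not covered; Harrowgate agreement on XIV.2: wholly obtained → 9% available; Harrowgate agreement on XIV.3.1.2: XIV.2.2.3 not covered; preference 9% not lower than 4% → no reduction. → 4%.
Line C: aluminium → XIV.3; in bars → XIV.3.1; hot-rolled → XIV.3.1.1. Scheduled 7%. quota on XIV.3.1 exhausted → over-quota 39%; Harrowgate agreement on XIV.2.1: XIV.3.1.1 not covered; Harrowgate agreement on XIV.2: XIV.3.1.1 not covered; Harrowgate agreement on XIV.3.1.2: XIV.3.1.1 not covered. → 39%.
Line D: zinc → XIV.2; tubes → XIV.2.2; clad → XIV.2.2.1. Scheduled 19%. anti-dumping (Norvale, XIV.2): +42%; total 19% + 42% = 61%. → 61%.
Sum: 39% + 4% + 39% + 61% = 143%.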